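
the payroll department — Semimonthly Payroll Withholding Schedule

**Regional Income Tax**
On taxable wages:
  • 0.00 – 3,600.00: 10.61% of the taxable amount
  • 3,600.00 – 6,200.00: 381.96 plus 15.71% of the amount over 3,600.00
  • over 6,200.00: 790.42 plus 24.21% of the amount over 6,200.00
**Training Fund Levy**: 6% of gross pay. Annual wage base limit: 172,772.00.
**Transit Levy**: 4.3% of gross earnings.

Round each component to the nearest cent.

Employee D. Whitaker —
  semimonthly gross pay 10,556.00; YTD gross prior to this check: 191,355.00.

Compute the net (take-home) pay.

8,257.08

Regional Income Tax: taxable = 10,556.00
  790.42 + 24.21% × (10,556.00 − 6,200.00) = 790.42 + 24.21% × 4,356.00 = 1,845.01
Training Fund Levy: YTD 191,355.00 ≥ cap 172,772.00 → 0.00
Transit Levy: 4.3% × 10,556.00 = 453.91
Total withheld: 1,845.01 + 0.00 + 453.91 = 2,298.92
Net pay: 10,556.00 − 2,298.92 = 8,257.08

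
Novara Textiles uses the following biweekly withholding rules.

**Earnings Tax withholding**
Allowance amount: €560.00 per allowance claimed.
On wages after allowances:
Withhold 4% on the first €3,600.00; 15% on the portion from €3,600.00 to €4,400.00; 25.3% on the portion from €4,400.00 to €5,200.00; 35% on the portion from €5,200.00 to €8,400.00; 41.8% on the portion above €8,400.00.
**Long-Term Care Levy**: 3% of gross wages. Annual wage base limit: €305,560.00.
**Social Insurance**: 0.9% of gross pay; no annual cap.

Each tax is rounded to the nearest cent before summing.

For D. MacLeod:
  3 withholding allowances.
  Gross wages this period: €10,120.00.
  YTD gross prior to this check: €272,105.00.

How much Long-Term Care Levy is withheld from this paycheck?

Long-Term Care Levy: 3% × €10,120.00 = €303.60

€303.60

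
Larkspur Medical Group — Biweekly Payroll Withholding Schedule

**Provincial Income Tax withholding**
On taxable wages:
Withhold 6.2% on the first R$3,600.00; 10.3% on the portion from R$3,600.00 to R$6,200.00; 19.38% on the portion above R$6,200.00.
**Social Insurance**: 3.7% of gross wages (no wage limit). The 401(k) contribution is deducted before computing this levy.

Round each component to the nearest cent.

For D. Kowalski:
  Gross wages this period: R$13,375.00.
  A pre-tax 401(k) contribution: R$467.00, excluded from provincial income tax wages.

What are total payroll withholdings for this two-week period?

R$2,268.61

Provincial Income Tax: taxable = R$13,375.00 − R$467.00 = R$12,908.00
  R$491.00 + 19.38% × (R$12,908.00 − R$6,200.00) = R$491.00 + 19.38% × R$6,708.00 = R$1,791.01
Social Insurance: 3.7% × R$12,908.00 = R$477.60
Total: R$1,791.01 + R$477.60 = R$2,268.61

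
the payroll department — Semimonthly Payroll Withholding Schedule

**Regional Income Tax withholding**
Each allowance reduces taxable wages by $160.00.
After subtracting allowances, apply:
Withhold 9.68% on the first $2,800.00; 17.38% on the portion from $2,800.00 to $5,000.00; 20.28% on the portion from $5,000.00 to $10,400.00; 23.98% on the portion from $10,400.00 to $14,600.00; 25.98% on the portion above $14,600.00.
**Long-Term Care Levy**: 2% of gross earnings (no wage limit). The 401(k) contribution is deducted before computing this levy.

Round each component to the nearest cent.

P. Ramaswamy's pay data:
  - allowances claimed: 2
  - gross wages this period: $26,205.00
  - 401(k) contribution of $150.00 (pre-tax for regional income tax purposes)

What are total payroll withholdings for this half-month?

Regional Income Tax: taxable = $26,205.00 − $150.00 − 2×$160.00 = $25,735.00
  $2,755.68 + 25.98% × ($25,735.00 − $14,600.00) = $2,755.68 + 25.98% × $11,135.00 = $5,648.55
Long-Term Care Levy: 2% × $26,055.00 = $521.10
Total: $5,648.55 + $521.10 = $6,169.65

$6,169.65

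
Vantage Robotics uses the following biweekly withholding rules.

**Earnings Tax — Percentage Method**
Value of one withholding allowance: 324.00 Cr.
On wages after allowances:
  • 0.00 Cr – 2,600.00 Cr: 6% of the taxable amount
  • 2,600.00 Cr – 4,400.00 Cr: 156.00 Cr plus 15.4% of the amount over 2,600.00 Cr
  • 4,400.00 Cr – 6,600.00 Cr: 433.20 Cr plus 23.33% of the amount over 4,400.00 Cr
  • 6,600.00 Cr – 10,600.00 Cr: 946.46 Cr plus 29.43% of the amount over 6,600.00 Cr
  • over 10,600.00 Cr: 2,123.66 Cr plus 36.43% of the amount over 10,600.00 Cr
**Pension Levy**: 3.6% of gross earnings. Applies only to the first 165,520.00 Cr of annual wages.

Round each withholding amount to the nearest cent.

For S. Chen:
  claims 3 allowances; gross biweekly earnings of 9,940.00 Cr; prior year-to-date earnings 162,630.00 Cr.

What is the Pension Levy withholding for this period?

104.04 Cr

Pension Levy: cap 165,520.00 Cr − YTD 162,630.00 Cr = 2,890.00 Cr subject; 3.6% × 2,890.00 Cr = 104.04 Cr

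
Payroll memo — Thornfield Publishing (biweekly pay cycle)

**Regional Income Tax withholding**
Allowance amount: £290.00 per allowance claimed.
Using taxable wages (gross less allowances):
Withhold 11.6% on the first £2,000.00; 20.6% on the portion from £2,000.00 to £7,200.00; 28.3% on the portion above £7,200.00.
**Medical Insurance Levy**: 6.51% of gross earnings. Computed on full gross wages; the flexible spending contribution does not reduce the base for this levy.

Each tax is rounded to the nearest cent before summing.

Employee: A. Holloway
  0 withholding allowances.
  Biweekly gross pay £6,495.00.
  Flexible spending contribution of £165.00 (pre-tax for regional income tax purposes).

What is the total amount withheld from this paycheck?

Regional Income Tax: taxable = £6,495.00 − £165.00 = £6,330.00
  £232.00 + 20.6% × (£6,330.00 − £2,000.00) = £232.00 + 20.6% × £4,330.00 = £1,123.98
Medical Insurance Levy: 6.51% × £6,495.00 = £422.82
Total: £1,123.98 + £422.82 = £1,546.80

£1,546.80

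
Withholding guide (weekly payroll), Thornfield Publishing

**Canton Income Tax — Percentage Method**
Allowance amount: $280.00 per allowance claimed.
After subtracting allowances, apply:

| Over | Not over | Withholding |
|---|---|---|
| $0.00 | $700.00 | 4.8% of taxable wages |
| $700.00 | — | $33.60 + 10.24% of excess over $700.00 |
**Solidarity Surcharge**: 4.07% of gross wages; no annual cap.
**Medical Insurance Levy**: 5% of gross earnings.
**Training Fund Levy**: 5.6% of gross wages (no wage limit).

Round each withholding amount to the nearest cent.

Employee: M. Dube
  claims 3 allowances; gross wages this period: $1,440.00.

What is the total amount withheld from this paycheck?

Canton Income Tax: taxable = $1,440.00 − 3×$280.00 = $600.00
  4.8% × $600.00 = $28.80
Solidarity Surcharge: 4.07% × $1,440.00 = $58.61
Medical Insurance Levy: 5% × $1,440.00 = $72.00
Training Fund Levy: 5.6% × $1,440.00 = $80.64
Total: $28.80 + $58.61 + $72.00 + $80.64 = $240.05

$240.05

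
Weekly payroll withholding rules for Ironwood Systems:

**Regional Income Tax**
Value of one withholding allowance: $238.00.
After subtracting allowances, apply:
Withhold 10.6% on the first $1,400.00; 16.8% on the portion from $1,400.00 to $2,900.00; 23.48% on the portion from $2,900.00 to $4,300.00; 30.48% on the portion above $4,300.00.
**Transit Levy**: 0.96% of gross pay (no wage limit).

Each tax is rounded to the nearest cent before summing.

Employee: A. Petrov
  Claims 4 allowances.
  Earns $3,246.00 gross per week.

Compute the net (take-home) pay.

Regional Income Tax: taxable = $3,246.00 − 4×$238.00 = $2,294.00
  $148.40 + 16.8% × ($2,294.00 − $1,400.00) = $148.40 + 16.8% × $894.00 = $298.59
Transit Levy: 0.96% × $3,246.00 = $31.16
Total withheld: $298.59 + $31.16 = $329.75
Net pay: $3,246.00 − $329.75 = $2,916.25

$2,916.25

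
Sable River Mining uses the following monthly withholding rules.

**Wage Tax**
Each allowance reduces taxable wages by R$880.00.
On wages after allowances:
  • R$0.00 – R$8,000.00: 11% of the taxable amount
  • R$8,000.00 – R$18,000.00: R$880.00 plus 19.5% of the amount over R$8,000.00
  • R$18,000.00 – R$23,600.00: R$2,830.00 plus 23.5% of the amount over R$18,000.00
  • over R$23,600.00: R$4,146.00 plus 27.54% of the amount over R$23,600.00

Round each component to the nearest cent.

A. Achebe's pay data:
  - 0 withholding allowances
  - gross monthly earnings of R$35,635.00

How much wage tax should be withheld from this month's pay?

Wage Tax: taxable = R$35,635.00
  R$4,146.00 + 27.54% × (R$35,635.00 − R$23,600.00) = R$4,146.00 + 27.54% × R$12,035.00 = R$7,460.44

R$7,460.44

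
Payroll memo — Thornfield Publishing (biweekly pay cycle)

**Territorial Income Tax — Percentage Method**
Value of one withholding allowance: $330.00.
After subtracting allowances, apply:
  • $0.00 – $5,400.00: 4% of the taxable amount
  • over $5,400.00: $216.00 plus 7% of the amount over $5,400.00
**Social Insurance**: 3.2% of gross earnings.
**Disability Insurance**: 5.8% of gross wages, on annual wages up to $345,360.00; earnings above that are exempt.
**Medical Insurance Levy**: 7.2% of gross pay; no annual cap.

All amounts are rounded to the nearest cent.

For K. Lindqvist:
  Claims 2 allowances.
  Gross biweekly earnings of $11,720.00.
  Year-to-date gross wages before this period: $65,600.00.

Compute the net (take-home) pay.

$9,209.16

Territorial Income Tax: taxable = $11,720.00 − 2×$330.00 = $11,060.00
  $216.00 + 7% × ($11,060.00 − $5,400.00) = $216.00 + 7% × $5,660.00 = $612.20
Social Insurance: 3.2% × $11,720.00 = $375.04
Disability Insurance: 5.8% × $11,720.00 = $679.76
Medical Insurance Levy: 7.2% × $11,720.00 = $843.84
Total withheld: $612.20 + $375.04 + $679.76 + $843.84 = $2,510.84
Net pay: $11,720.00 − $2,510.84 = $9,209.16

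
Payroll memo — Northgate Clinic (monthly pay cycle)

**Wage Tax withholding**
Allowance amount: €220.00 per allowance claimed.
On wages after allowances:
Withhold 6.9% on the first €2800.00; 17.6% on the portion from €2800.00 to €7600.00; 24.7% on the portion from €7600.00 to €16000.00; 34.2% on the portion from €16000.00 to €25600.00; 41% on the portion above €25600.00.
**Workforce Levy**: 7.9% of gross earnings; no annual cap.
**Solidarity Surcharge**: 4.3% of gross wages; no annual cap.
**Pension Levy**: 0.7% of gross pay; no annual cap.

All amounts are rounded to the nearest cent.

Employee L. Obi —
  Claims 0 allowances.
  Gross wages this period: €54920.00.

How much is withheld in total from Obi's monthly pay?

€25501.88

Wage Tax: taxable = €54920.00
  €6396.00 + 41% × (€54920.00 − €25600.00) = €6396.00 + 41% × €29320.00 = €18417.20
Workforce Levy: 7.9% × €54920.00 = €4338.68
Solidarity Surcharge: 4.3% × €54920.00 = €2361.56
Pension Levy: 0.7% × €54920.00 = €384.44
Total: €18417.20 + €4338.68 + €2361.56 + €384.44 = €25501.88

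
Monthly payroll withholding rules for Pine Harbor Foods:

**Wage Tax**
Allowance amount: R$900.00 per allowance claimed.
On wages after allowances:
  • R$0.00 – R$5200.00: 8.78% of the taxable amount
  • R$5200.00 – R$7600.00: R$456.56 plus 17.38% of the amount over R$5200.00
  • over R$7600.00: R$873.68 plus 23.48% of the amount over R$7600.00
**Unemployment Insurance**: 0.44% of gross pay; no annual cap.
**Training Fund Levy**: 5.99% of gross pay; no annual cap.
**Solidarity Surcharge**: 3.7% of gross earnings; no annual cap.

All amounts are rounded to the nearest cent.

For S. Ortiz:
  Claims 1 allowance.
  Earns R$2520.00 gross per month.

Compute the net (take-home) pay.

R$2122.48

Wage Tax: taxable = R$2520.00 − 1×R$900.00 = R$1620.00
  8.78% × R$1620.00 = R$142.24
Unemployment Insurance: 0.44% × R$2520.00 = R$11.09
Training Fund Levy: 5.99% × R$2520.00 = R$150.95
Solidarity Surcharge: 3.7% × R$2520.00 = R$93.24
Total withheld: R$142.24 + R$11.09 + R$150.95 + R$93.24 = R$397.52
Net pay: R$2520.00 − R$397.52 = R$2122.48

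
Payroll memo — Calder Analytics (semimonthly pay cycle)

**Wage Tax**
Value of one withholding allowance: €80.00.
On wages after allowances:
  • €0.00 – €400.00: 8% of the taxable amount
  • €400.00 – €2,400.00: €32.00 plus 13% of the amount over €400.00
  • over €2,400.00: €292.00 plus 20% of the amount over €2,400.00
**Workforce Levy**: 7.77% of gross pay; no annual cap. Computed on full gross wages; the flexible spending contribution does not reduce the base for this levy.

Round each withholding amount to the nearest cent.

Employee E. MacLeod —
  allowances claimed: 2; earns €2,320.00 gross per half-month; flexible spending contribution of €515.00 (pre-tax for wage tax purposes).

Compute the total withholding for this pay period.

€374.11

Wage Tax: taxable = €2,320.00 − €515.00 − 2×€80.00 = €1,645.00
  €32.00 + 13% × (€1,645.00 − €400.00) = €32.00 + 13% × €1,245.00 = €193.85
Workforce Levy: 7.77% × €2,320.00 = €180.26
Total: €193.85 + €180.26 = €374.11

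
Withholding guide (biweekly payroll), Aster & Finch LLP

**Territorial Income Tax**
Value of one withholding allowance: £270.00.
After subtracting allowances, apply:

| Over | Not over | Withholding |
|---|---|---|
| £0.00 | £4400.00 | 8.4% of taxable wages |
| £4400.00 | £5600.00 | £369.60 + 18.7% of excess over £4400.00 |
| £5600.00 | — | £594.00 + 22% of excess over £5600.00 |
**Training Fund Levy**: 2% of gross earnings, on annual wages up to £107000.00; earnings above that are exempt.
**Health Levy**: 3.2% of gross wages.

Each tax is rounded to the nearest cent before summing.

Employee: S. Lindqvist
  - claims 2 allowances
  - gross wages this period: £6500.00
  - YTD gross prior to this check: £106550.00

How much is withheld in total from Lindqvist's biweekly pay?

£890.20

Territorial Income Tax: taxable = £6500.00 − 2×£270.00 = £5960.00
  £594.00 + 22% × (£5960.00 − £5600.00) = £594.00 + 22% × £360.00 = £673.20
Training Fund Levy: cap £107000.00 − YTD £106550.00 = £450.00 subject; 2% × £450.00 = £9.00
Health Levy: 3.2% × £6500.00 = £208.00
Total: £673.20 + £9.00 + £208.00 = £890.20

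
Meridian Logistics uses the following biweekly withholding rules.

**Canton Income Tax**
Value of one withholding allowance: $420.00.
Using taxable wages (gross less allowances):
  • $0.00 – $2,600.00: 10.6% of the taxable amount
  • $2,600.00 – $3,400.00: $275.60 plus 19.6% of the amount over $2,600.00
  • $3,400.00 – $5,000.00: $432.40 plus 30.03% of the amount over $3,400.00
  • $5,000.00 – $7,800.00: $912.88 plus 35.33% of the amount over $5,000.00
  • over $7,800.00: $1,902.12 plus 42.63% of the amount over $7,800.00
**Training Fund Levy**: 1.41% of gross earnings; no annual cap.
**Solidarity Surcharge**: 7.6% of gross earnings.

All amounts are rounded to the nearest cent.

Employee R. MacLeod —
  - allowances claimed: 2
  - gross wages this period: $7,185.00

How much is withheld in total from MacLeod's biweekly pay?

$2,035.44

Canton Income Tax: taxable = $7,185.00 − 2×$420.00 = $6,345.00
  $912.88 + 35.33% × ($6,345.00 − $5,000.00) = $912.88 + 35.33% × $1,345.00 = $1,388.07
Training Fund Levy: 1.41% × $7,185.00 = $101.31
Solidarity Surcharge: 7.6% × $7,185.00 = $546.06
Total: $1,388.07 + $101.31 + $546.06 = $2,035.44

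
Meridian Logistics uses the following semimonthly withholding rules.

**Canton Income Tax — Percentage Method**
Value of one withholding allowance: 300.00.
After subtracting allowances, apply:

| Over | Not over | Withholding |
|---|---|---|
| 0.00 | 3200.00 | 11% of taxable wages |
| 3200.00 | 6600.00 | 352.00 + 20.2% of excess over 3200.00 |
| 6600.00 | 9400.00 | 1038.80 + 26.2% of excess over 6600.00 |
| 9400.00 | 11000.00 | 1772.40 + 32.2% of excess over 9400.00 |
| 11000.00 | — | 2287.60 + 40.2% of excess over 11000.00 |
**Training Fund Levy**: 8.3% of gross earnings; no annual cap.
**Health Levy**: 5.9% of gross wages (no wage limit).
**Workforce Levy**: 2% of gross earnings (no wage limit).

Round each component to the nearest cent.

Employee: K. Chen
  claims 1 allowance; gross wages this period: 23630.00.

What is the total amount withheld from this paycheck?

Canton Income Tax: taxable = 23630.00 − 1×300.00 = 23330.00
  2287.60 + 40.2% × (23330.00 − 11000.00) = 2287.60 + 40.2% × 12330.00 = 7244.26
Training Fund Levy: 8.3% × 23630.00 = 1961.29
Health Levy: 5.9% × 23630.00 = 1394.17
Workforce Levy: 2% × 23630.00 = 472.60
Total: 7244.26 + 1961.29 + 1394.17 + 472.60 = 11072.32

11072.32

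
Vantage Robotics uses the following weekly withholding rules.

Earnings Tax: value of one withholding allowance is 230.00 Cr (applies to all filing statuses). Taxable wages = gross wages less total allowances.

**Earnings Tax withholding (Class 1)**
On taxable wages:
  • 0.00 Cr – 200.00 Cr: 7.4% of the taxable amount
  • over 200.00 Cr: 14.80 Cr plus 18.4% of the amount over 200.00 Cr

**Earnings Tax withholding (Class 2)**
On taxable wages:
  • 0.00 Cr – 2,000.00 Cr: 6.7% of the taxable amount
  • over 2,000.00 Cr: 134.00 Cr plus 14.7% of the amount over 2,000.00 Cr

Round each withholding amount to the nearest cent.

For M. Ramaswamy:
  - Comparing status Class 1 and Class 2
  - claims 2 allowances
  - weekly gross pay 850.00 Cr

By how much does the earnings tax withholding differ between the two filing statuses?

Earnings Tax (Class 1): taxable = 850.00 Cr − 2×230.00 Cr = 390.00 Cr
  14.80 Cr + 18.4% × (390.00 Cr − 200.00 Cr) = 14.80 Cr + 18.4% × 190.00 Cr = 49.76 Cr
Earnings Tax (Class 2): taxable = 850.00 Cr − 2×230.00 Cr = 390.00 Cr
  6.7% × 390.00 Cr = 26.13 Cr
Difference: |49.76 Cr − 26.13 Cr| = 23.63 Cr (higher under Class 1)

23.63 Cr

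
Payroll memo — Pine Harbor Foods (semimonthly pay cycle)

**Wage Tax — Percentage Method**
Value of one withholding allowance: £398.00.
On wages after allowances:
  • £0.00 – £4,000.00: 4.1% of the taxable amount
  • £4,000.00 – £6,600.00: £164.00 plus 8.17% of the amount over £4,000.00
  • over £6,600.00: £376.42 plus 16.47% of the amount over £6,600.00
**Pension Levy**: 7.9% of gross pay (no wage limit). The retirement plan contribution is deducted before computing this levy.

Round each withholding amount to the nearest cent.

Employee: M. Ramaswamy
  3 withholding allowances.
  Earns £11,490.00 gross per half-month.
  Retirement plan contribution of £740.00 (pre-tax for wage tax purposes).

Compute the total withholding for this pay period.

Wage Tax: taxable = £11,490.00 − £740.00 − 3×£398.00 = £9,556.00
  £376.42 + 16.47% × (£9,556.00 − £6,600.00) = £376.42 + 16.47% × £2,956.00 = £863.27
Pension Levy: 7.9% × £10,750.00 = £849.25
Total: £863.27 + £849.25 = £1,712.52

£1,712.52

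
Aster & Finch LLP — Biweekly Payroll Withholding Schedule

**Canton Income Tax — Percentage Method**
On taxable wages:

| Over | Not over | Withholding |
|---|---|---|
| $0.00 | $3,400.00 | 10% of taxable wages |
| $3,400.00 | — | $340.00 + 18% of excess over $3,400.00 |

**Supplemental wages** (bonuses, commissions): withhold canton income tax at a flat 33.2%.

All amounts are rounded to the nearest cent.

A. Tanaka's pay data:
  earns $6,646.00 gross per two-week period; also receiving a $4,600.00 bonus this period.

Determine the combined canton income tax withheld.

$2,451.48

Canton Income Tax: taxable = $6,646.00
  $340.00 + 18% × ($6,646.00 − $3,400.00) = $340.00 + 18% × $3,246.00 = $924.28
Supplemental (33.2% flat on bonus): 33.2% × $4,600.00 = $1,527.20
Total canton income tax: $924.28 + $1,527.20 = $2,451.48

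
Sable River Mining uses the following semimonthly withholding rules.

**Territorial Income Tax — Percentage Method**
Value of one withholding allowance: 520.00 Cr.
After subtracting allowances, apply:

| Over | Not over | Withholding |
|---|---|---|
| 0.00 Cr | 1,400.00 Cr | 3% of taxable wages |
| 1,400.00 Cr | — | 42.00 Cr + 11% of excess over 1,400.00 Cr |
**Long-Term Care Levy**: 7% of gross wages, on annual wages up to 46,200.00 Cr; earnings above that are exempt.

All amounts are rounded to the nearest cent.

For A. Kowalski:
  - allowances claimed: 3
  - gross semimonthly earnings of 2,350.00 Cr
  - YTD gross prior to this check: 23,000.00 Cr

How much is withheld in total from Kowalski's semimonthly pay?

188.20 Cr

Territorial Income Tax: taxable = 2,350.00 Cr − 3×520.00 Cr = 790.00 Cr
  3% × 790.00 Cr = 23.70 Cr
Long-Term Care Levy: 7% × 2,350.00 Cr = 164.50 Cr
Total: 23.70 Cr + 164.50 Cr = 188.20 Cr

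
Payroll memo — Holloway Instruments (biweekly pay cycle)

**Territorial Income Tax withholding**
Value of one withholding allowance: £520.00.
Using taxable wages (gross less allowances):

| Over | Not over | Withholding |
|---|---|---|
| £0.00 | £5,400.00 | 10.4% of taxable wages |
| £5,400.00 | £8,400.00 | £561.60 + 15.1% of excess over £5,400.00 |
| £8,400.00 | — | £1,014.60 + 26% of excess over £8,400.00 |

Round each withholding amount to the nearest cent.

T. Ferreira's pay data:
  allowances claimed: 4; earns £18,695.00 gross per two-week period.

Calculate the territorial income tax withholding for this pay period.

Territorial Income Tax: taxable = £18,695.00 − 4×£520.00 = £16,615.00
  £1,014.60 + 26% × (£16,615.00 − £8,400.00) = £1,014.60 + 26% × £8,215.00 = £3,150.50

£3,150.50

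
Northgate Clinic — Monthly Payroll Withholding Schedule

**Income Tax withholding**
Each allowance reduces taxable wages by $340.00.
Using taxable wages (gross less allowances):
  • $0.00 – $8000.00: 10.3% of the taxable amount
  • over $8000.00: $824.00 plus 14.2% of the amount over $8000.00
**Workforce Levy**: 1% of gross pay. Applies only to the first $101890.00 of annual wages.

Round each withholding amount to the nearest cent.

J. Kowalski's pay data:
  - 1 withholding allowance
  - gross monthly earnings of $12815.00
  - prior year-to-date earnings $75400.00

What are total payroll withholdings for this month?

Income Tax: taxable = $12815.00 − 1×$340.00 = $12475.00
  $824.00 + 14.2% × ($12475.00 − $8000.00) = $824.00 + 14.2% × $4475.00 = $1459.45
Workforce Levy: 1% × $12815.00 = $128.15
Total: $1459.45 + $128.15 = $1587.60

$1587.60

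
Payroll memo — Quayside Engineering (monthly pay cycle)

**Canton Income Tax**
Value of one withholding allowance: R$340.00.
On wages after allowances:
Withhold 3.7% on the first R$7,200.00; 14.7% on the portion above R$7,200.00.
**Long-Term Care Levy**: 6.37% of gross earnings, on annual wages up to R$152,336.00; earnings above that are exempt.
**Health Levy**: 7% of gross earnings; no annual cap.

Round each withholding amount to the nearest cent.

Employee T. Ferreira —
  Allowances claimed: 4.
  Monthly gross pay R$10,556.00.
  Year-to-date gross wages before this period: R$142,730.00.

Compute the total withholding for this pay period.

R$1,910.63

Canton Income Tax: taxable = R$10,556.00 − 4×R$340.00 = R$9,196.00
  R$266.40 + 14.7% × (R$9,196.00 − R$7,200.00) = R$266.40 + 14.7% × R$1,996.00 = R$559.81
Long-Term Care Levy: cap R$152,336.00 − YTD R$142,730.00 = R$9,606.00 subject; 6.37% × R$9,606.00 = R$611.90
Health Levy: 7% × R$10,556.00 = R$738.92
Total: R$559.81 + R$611.90 + R$738.92 = R$1,910.63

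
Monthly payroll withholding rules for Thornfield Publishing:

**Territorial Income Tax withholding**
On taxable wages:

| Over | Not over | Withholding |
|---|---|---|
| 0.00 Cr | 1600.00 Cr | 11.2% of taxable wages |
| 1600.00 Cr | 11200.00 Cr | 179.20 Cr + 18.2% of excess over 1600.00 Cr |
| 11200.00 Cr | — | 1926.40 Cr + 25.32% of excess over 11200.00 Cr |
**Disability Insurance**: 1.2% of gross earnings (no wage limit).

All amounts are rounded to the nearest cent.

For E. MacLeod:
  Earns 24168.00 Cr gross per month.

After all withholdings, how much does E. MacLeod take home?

18668.08 Cr

Territorial Income Tax: taxable = 24168.00 Cr
  1926.40 Cr + 25.32% × (24168.00 Cr − 11200.00 Cr) = 1926.40 Cr + 25.32% × 12968.00 Cr = 5209.90 Cr
Disability Insurance: 1.2% × 24168.00 Cr = 290.02 Cr
Total withheld: 5209.90 Cr + 290.02 Cr = 5499.92 Cr
Net pay: 24168.00 Cr − 5499.92 Cr = 18668.08 Cr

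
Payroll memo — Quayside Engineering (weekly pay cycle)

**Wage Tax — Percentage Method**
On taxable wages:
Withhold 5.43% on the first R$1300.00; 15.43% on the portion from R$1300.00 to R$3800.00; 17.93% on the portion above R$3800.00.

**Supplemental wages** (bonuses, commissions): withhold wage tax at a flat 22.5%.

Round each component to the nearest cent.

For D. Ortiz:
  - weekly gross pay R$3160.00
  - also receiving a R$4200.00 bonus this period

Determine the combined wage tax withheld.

R$1302.59

Wage Tax: taxable = R$3160.00
  R$70.59 + 15.43% × (R$3160.00 − R$1300.00) = R$70.59 + 15.43% × R$1860.00 = R$357.59
Supplemental (22.5% flat on bonus): 22.5% × R$4200.00 = R$945.00
Total wage tax: R$357.59 + R$945.00 = R$1302.59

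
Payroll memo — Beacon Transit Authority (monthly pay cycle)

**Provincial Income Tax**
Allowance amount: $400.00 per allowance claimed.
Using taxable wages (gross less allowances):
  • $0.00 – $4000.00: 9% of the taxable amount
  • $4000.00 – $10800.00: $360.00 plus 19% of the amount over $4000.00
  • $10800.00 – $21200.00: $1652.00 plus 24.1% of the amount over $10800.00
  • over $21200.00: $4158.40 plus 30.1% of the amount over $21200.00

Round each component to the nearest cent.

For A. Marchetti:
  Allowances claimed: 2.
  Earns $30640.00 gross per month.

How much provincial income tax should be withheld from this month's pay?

Provincial Income Tax: taxable = $30640.00 − 2×$400.00 = $29840.00
  $4158.40 + 30.1% × ($29840.00 − $21200.00) = $4158.40 + 30.1% × $8640.00 = $6759.04

$6759.04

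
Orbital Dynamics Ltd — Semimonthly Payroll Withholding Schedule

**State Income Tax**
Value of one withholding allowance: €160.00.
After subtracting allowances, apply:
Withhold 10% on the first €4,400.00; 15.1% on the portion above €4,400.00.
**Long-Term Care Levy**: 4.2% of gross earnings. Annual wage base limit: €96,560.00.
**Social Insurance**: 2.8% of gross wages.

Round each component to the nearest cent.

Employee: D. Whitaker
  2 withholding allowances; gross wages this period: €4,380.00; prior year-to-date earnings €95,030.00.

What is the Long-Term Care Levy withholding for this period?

Long-Term Care Levy: cap €96,560.00 − YTD €95,030.00 = €1,530.00 subject; 4.2% × €1,530.00 = €64.26

€64.26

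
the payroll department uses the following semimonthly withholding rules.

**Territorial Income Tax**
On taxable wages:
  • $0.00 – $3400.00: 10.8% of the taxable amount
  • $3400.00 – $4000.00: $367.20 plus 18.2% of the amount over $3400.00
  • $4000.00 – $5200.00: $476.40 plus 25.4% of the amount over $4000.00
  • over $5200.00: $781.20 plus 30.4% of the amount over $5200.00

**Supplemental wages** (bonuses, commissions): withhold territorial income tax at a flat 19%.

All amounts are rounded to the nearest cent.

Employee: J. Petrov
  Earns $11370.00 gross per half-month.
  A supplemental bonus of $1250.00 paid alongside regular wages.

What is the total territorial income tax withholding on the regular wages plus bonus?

$2894.38

Territorial Income Tax: taxable = $11370.00
  $781.20 + 30.4% × ($11370.00 − $5200.00) = $781.20 + 30.4% × $6170.00 = $2656.88
Supplemental (19% flat on bonus): 19% × $1250.00 = $237.50
Total territorial income tax: $2656.88 + $237.50 = $2894.38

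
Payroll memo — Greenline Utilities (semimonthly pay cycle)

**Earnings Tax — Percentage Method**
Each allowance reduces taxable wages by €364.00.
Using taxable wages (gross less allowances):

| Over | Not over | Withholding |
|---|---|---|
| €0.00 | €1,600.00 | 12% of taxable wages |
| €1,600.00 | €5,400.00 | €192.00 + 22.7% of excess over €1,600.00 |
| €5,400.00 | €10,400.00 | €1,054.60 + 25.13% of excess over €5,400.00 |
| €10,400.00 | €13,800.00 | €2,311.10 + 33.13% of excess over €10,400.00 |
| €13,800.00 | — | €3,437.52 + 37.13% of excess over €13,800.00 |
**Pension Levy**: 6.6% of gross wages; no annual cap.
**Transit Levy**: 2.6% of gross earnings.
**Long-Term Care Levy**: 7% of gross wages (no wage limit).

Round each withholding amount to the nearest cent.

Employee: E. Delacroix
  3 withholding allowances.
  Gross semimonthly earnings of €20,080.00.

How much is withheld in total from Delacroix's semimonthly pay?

Earnings Tax: taxable = €20,080.00 − 3×€364.00 = €18,988.00
  €3,437.52 + 37.13% × (€18,988.00 − €13,800.00) = €3,437.52 + 37.13% × €5,188.00 = €5,363.82
Pension Levy: 6.6% × €20,080.00 = €1,325.28
Transit Levy: 2.6% × €20,080.00 = €522.08
Long-Term Care Levy: 7% × €20,080.00 = €1,405.60
Total: €5,363.82 + €1,325.28 + €522.08 + €1,405.60 = €8,616.78

€8,616.78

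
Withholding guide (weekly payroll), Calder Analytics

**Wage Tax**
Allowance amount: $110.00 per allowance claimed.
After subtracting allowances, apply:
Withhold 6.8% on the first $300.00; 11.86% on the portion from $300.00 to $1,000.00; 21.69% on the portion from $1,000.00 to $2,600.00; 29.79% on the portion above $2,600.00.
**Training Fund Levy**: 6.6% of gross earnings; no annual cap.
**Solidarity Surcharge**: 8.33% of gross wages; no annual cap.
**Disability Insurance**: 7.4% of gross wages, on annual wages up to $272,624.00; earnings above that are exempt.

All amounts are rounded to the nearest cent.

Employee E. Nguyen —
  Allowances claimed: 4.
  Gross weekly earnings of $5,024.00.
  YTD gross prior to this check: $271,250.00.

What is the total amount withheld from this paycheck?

Wage Tax: taxable = $5,024.00 − 4×$110.00 = $4,584.00
  $450.46 + 29.79% × ($4,584.00 − $2,600.00) = $450.46 + 29.79% × $1,984.00 = $1,041.49
Training Fund Levy: 6.6% × $5,024.00 = $331.58
Solidarity Surcharge: 8.33% × $5,024.00 = $418.50
Disability Insurance: cap $272,624.00 − YTD $271,250.00 = $1,374.00 subject; 7.4% × $1,374.00 = $101.68
Total: $1,041.49 + $331.58 + $418.50 + $101.68 = $1,893.25

$1,893.25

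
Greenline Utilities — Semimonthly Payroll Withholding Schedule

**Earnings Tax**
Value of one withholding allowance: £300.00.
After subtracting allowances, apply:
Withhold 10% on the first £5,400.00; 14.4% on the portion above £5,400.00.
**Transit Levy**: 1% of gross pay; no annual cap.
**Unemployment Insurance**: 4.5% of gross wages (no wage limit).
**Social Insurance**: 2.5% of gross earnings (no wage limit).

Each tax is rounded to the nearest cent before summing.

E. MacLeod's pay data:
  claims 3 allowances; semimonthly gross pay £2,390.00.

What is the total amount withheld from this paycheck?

£340.20

Earnings Tax: taxable = £2,390.00 − 3×£300.00 = £1,490.00
  10% × £1,490.00 = £149.00
Transit Levy: 1% × £2,390.00 = £23.90
Unemployment Insurance: 4.5% × £2,390.00 = £107.55
Social Insurance: 2.5% × £2,390.00 = £59.75
Total: £149.00 + £23.90 + £107.55 + £59.75 = £340.20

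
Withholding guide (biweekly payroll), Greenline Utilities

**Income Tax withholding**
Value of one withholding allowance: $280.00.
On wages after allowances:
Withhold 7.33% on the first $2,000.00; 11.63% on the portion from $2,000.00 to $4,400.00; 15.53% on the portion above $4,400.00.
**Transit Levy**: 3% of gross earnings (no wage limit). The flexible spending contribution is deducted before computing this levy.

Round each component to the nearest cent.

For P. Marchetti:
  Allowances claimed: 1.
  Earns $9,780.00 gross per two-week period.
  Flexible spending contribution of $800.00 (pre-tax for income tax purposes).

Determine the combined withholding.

Income Tax: taxable = $9,780.00 − $800.00 − 1×$280.00 = $8,700.00
  $425.72 + 15.53% × ($8,700.00 − $4,400.00) = $425.72 + 15.53% × $4,300.00 = $1,093.51
Transit Levy: 3% × $8,980.00 = $269.40
Total: $1,093.51 + $269.40 = $1,362.91

$1,362.91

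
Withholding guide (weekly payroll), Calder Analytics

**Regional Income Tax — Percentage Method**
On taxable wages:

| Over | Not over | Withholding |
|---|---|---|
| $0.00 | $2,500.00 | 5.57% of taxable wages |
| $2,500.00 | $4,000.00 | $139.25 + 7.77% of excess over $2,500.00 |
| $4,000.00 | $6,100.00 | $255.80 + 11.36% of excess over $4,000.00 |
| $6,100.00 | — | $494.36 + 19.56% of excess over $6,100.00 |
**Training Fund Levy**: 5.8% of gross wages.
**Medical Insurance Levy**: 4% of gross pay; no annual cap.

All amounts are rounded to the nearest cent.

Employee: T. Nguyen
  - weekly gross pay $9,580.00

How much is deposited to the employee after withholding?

Regional Income Tax: taxable = $9,580.00
  $494.36 + 19.56% × ($9,580.00 − $6,100.00) = $494.36 + 19.56% × $3,480.00 = $1,175.05
Training Fund Levy: 5.8% × $9,580.00 = $555.64
Medical Insurance Levy: 4% × $9,580.00 = $383.20
Total withheld: $1,175.05 + $555.64 + $383.20 = $2,113.89
Net pay: $9,580.00 − $2,113.89 = $7,466.11

$7,466.11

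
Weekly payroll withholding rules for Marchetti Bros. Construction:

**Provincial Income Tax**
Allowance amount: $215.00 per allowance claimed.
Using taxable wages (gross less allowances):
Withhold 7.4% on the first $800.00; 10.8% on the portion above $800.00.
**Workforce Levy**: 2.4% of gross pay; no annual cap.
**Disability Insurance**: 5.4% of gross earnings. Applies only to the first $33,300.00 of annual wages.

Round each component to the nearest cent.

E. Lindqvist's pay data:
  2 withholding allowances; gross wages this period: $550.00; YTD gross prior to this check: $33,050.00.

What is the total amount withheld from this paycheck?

$35.58

Provincial Income Tax: taxable = $550.00 − 2×$215.00 = $120.00
  7.4% × $120.00 = $8.88
Workforce Levy: 2.4% × $550.00 = $13.20
Disability Insurance: cap $33,300.00 − YTD $33,050.00 = $250.00 subject; 5.4% × $250.00 = $13.50
Total: $8.88 + $13.20 + $13.50 = $35.58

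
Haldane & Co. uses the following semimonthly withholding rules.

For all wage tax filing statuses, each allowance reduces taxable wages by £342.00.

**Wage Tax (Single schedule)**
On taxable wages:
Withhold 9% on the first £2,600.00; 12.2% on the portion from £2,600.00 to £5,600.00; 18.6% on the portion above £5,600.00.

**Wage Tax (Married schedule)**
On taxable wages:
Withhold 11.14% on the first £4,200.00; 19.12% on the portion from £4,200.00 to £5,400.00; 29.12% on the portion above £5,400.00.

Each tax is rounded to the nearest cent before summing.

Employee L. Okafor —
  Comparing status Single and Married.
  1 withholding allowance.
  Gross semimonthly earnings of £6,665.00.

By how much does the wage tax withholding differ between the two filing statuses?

£231.62

Wage Tax (Single): taxable = £6,665.00 − 1×£342.00 = £6,323.00
  £600.00 + 18.6% × (£6,323.00 − £5,600.00) = £600.00 + 18.6% × £723.00 = £734.48
Wage Tax (Married): taxable = £6,665.00 − 1×£342.00 = £6,323.00
  £697.32 + 29.12% × (£6,323.00 − £5,400.00) = £697.32 + 29.12% × £923.00 = £966.10
Difference: |£734.48 − £966.10| = £231.62 (higher under Married)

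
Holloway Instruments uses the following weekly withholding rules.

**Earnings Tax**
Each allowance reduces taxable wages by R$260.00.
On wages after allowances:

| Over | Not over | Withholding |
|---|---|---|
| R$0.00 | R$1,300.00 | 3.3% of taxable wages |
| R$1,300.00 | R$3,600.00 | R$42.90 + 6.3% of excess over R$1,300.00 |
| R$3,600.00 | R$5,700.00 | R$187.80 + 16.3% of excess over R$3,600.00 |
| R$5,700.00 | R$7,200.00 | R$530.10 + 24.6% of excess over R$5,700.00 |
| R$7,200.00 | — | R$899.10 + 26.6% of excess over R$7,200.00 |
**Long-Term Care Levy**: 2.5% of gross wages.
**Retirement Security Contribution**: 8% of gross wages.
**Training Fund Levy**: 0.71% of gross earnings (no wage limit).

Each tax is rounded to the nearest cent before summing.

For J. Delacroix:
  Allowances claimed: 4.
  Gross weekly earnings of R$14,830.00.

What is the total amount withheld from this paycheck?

Earnings Tax: taxable = R$14,830.00 − 4×R$260.00 = R$13,790.00
  R$899.10 + 26.6% × (R$13,790.00 − R$7,200.00) = R$899.10 + 26.6% × R$6,590.00 = R$2,652.04
Long-Term Care Levy: 2.5% × R$14,830.00 = R$370.75
Retirement Security Contribution: 8% × R$14,830.00 = R$1,186.40
Training Fund Levy: 0.71% × R$14,830.00 = R$105.29
Total: R$2,652.04 + R$370.75 + R$1,186.40 + R$105.29 = R$4,314.48

R$4,314.48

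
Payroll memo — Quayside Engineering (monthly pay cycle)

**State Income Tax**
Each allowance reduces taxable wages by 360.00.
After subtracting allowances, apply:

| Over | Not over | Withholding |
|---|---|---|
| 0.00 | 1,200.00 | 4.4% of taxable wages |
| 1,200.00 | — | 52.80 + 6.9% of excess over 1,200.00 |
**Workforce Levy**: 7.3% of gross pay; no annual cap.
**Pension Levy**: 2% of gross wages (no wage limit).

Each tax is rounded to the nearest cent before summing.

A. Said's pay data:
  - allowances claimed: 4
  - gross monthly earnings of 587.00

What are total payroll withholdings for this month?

State Income Tax: taxable = 587.00 − 4×360.00 = -853.00
  Taxable ≤ 0 → 0.00
Workforce Levy: 7.3% × 587.00 = 42.85
Pension Levy: 2% × 587.00 = 11.74
Total: 0.00 + 42.85 + 11.74 = 54.59

54.59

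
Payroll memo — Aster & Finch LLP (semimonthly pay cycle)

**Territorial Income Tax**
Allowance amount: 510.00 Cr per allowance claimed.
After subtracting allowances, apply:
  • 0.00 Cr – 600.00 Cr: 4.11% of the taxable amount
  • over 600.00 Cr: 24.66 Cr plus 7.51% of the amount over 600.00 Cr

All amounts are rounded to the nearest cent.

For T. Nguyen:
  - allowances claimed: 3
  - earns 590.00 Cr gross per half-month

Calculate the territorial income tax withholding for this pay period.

0.00 Cr

Territorial Income Tax: taxable = 590.00 Cr − 3×510.00 Cr = -940.00 Cr
  Taxable ≤ 0 → 0.00 Cr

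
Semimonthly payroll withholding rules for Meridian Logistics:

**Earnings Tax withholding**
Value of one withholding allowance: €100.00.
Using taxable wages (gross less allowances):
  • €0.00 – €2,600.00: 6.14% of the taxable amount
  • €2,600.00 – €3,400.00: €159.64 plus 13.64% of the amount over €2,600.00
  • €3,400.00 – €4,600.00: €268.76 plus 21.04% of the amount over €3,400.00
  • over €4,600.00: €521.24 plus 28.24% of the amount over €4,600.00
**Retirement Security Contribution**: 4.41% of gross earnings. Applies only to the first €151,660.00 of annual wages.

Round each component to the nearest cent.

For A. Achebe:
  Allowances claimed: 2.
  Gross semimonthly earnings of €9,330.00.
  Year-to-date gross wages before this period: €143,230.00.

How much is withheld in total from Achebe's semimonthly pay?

Earnings Tax: taxable = €9,330.00 − 2×€100.00 = €9,130.00
  €521.24 + 28.24% × (€9,130.00 − €4,600.00) = €521.24 + 28.24% × €4,530.00 = €1,800.51
Retirement Security Contribution: cap €151,660.00 − YTD €143,230.00 = €8,430.00 subject; 4.41% × €8,430.00 = €371.76
Total: €1,800.51 + €371.76 = €2,172.27

€2,172.27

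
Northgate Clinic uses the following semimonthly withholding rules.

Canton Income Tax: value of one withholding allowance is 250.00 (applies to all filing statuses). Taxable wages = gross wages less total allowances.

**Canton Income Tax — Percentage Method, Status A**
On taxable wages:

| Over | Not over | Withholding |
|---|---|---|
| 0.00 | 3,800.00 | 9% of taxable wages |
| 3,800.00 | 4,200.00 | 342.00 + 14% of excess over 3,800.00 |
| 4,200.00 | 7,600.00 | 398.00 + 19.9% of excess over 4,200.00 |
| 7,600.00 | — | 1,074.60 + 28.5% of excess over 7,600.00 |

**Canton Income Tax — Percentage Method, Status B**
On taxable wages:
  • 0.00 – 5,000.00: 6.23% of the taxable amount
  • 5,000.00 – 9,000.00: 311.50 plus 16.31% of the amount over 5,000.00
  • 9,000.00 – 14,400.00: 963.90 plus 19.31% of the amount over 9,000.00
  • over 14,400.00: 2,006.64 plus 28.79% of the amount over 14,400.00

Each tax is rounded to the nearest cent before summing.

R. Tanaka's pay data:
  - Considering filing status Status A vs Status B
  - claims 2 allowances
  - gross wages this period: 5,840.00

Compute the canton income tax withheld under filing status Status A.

624.86

Canton Income Tax (Status A): taxable = 5,840.00 − 2×250.00 = 5,340.00
  398.00 + 19.9% × (5,340.00 − 4,200.00) = 398.00 + 19.9% × 1,140.00 = 624.86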